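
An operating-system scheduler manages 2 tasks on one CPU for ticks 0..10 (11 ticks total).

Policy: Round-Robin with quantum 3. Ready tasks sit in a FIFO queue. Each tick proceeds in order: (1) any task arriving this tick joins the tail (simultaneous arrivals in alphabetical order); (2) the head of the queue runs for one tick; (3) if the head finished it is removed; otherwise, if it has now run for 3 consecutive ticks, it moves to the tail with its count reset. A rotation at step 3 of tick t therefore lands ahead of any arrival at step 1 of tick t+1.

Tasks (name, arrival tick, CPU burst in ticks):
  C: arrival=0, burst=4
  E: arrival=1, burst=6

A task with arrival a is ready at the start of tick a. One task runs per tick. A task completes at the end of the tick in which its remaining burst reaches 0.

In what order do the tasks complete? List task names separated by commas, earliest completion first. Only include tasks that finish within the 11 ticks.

t=0: queue=[C] q_used=0 → run C
t=1: queue=[C,E] q_used=1 → run C
t=2: queue=[C,E] q_used=2 → run C
t=3: queue=[E,C] q_used=0 → run E
t=4: queue=[E,C] q_used=1 → run E
t=5: queue=[E,C] q_used=2 → run E
t=6: queue=[C,E] q_used=0 → run C
t=7: queue=[E] q_used=0 → run E
t=8: queue=[E] q_used=1 → run E
t=9: queue=[E] q_used=2 → run E
t=10: (idle)

completion order = C, E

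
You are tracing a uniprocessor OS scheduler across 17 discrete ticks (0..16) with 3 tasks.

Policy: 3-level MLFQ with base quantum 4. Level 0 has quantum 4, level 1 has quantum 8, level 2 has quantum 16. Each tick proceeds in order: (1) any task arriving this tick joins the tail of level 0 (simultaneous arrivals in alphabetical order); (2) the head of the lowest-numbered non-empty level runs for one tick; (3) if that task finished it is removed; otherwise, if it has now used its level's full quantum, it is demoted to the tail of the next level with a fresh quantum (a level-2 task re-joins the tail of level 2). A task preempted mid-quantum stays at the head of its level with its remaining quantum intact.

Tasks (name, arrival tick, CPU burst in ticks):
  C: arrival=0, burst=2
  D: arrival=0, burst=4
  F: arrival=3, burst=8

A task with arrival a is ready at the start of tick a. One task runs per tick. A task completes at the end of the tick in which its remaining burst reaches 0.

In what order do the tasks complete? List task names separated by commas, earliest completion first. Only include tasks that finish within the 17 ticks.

completion order = C, D, F

t=0: L0/L1/L2 = CD/-/- → run C
t=1: L0/L1/L2 = CD/-/- → run C
t=2: L0/L1/L2 = D/-/- → run D
t=3: L0/L1/L2 = DF/-/- → run D
t=4: L0/L1/L2 = DF/-/- → run D
t=5: L0/L1/L2 = DF/-/- → run D
t=6: L0/L1/L2 = F/-/- → run F
t=7: L0/L1/L2 = F/-/- → run F
t=8: L0/L1/L2 = F/-/- → run F
t=9: L0/L1/L2 = F/-/- → run F
t=10: L0/L1/L2 = -/F/- → run F
t=11: L0/L1/L2 = -/F/- → run F
t=12: L0/L1/L2 = -/F/- → run F
t=13: L0/L1/L2 = -/F/- → run F
t=14: (idle)
t=15: (idle)
t=16: (idle)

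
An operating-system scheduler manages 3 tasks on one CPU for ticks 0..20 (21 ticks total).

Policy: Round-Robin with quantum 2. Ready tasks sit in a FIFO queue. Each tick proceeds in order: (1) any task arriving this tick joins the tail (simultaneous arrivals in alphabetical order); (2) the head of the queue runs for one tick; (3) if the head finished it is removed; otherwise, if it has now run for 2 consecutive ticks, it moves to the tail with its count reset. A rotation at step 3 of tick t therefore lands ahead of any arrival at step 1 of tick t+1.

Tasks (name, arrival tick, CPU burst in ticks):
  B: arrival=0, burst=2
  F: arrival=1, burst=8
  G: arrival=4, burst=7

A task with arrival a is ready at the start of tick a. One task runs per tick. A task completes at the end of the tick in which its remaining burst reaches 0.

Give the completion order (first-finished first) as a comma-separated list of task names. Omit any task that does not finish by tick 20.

t=0: queue=[B] q_used=0 → run B
t=1: queue=[B,F] q_used=1 → run B
t=2: queue=[F] q_used=0 → run F
t=3: queue=[F] q_used=1 → run F
t=4: queue=[F,G] q_used=0 → run F
t=5: queue=[F,G] q_used=1 → run F
t=6: queue=[G,F] q_used=0 → run G
t=7: queue=[G,F] q_used=1 → run G
t=8: queue=[F,G] q_used=0 → run F
t=9: queue=[F,G] q_used=1 → run F
t=10: queue=[G,F] q_used=0 → run G
t=11: queue=[G,F] q_used=1 → run G
t=12: queue=[F,G] q_used=0 → run F
t=13: queue=[F,G] q_used=1 → run F
t=14: queue=[G] q_used=0 → run G
t=15: queue=[G] q_used=1 → run G
t=16: queue=[G] q_used=0 → run G
t=17: (idle)
t=18: (idle)
t=19: (idle)
t=20: (idle)

completion order = B, F, G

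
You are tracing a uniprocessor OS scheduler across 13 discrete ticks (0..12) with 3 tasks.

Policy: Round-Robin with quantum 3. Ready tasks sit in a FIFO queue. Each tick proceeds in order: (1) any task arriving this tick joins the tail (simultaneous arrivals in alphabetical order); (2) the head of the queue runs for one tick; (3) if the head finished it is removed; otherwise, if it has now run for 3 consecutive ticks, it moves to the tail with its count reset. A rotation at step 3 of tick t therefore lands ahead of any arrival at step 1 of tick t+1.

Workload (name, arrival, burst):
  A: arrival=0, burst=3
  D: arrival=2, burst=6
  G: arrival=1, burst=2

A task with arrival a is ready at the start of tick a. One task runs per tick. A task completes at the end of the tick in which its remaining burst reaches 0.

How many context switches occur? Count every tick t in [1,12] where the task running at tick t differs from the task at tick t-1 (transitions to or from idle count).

context switches = 3

t=0: queue=[A] q_used=0 → run A
t=1: queue=[A,G] q_used=1 → run A
t=2: queue=[A,G,D] q_used=2 → run A
t=3: queue=[G,D] q_used=0 → run G
t=4: queue=[G,D] q_used=1 → run G
t=5: queue=[D] q_used=0 → run D
t=6: queue=[D] q_used=1 → run D
t=7: queue=[D] q_used=2 → run D
t=8: queue=[D] q_used=0 → run D
t=9: queue=[D] q_used=1 → run D
t=10: queue=[D] q_used=2 → run D
t=11: (idle)
t=12: (idle)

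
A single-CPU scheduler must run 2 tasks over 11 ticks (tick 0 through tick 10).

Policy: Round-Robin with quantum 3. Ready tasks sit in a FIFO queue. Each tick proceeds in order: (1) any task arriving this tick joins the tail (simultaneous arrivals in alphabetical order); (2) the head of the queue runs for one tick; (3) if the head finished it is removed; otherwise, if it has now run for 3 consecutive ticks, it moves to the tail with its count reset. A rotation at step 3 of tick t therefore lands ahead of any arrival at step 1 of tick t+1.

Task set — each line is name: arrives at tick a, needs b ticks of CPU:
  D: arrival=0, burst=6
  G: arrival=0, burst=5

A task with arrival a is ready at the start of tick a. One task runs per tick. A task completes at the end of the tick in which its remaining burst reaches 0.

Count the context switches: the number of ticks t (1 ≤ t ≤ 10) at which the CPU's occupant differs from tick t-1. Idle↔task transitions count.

t=0: queue=[D,G] q_used=0 → run D
t=1: queue=[D,G] q_used=1 → run D
t=2: queue=[D,G] q_used=2 → run D
t=3: queue=[G,D] q_used=0 → run G
t=4: queue=[G,D] q_used=1 → run G
t=5: queue=[G,D] q_used=2 → run G
t=6: queue=[D,G] q_used=0 → run D
t=7: queue=[D,G] q_used=1 → run D
t=8: queue=[D,G] q_used=2 → run D
t=9: queue=[G] q_used=0 → run G
t=10: queue=[G] q_used=1 → run G

context switches = 3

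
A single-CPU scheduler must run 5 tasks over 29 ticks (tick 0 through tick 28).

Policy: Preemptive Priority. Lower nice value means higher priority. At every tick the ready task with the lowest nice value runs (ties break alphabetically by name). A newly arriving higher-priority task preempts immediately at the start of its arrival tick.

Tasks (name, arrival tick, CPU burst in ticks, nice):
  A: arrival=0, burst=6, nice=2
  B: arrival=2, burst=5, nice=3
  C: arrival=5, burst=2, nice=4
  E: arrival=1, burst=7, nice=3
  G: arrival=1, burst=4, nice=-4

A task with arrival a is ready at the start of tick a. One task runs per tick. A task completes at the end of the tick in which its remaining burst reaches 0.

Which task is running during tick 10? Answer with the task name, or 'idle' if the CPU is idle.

running at tick 10 = B

t=0: ready={A} → run A
t=1: ready={A,E,G} → run G
t=2: ready={A,B,E,G} → run G
t=3: ready={A,B,E,G} → run G
t=4: ready={A,B,E,G} → run G
t=5: ready={A,B,C,E} → run A
t=6: ready={A,B,C,E} → run A
t=7: ready={A,B,C,E} → run A
t=8: ready={A,B,C,E} → run A
t=9: ready={A,B,C,E} → run A
t=10: ready={B,C,E} → run B
t=11: ready={B,C,E} → run B
t=12: ready={B,C,E} → run B
t=13: ready={B,C,E} → run B
t=14: ready={B,C,E} → run B
t=15: ready={C,E} → run E
t=16: ready={C,E} → run E
t=17: ready={C,E} → run E
t=18: ready={C,E} → run E
t=19: ready={C,E} → run E
t=20: ready={C,E} → run E
t=21: ready={C,E} → run E
t=22: ready={C} → run C
t=23: ready={C} → run C
t=24: (idle)
t=25: (idle)
t=26: (idle)
t=27: (idle)
t=28: (idle)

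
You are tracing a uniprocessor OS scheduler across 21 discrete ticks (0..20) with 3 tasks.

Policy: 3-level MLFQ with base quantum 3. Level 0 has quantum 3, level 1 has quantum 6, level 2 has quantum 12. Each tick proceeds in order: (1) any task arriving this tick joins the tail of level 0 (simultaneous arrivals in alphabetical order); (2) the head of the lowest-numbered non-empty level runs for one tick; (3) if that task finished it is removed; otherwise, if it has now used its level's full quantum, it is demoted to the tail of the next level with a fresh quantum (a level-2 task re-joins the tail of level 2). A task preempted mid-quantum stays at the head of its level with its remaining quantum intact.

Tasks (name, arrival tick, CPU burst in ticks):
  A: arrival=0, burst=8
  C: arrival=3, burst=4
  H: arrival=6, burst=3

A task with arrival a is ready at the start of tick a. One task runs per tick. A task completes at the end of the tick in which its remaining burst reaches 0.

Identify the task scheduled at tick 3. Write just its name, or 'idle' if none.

running at tick 3 = C

t=0: L0/L1/L2 = A/-/- → run A
t=1: L0/L1/L2 = A/-/- → run A
t=2: L0/L1/L2 = A/-/- → run A
t=3: L0/L1/L2 = C/A/- → run C
t=4: L0/L1/L2 = C/A/- → run C
t=5: L0/L1/L2 = C/A/- → run C
t=6: L0/L1/L2 = H/AC/- → run H
t=7: L0/L1/L2 = H/AC/- → run H
t=8: L0/L1/L2 = H/AC/- → run H
t=9: L0/L1/L2 = -/AC/- → run A
t=10: L0/L1/L2 = -/AC/- → run A
t=11: L0/L1/L2 = -/AC/- → run A
t=12: L0/L1/L2 = -/AC/- → run A
t=13: L0/L1/L2 = -/AC/- → run A
t=14: L0/L1/L2 = -/C/- → run C
t=15: (idle)
t=16: (idle)
t=17: (idle)
t=18: (idle)
t=19: (idle)
t=20: (idle)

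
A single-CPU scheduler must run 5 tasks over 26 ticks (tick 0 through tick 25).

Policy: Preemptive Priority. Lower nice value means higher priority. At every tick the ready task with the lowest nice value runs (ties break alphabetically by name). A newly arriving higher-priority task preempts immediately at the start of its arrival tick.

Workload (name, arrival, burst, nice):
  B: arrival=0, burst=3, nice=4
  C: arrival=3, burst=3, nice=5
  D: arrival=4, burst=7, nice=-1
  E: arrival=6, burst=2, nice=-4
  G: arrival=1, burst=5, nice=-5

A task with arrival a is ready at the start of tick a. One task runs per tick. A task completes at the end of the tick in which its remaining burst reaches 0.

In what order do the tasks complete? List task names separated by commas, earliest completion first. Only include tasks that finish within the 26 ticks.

completion order = G, E, D, B, C

t=0: ready={B} → run B
t=1: ready={B,G} → run G
t=2: ready={B,G} → run G
t=3: ready={B,C,G} → run G
t=4: ready={B,C,D,G} → run G
t=5: ready={B,C,D,G} → run G
t=6: ready={B,C,D,E} → run E
t=7: ready={B,C,D,E} → run E
t=8: ready={B,C,D} → run D
t=9: ready={B,C,D} → run D
t=10: ready={B,C,D} → run D
t=11: ready={B,C,D} → run D
t=12: ready={B,C,D} → run D
t=13: ready={B,C,D} → run D
t=14: ready={B,C,D} → run D
t=15: ready={B,C} → run B
t=16: ready={B,C} → run B
t=17: ready={C} → run C
t=18: ready={C} → run C
t=19: ready={C} → run C
t=20: (idle)
t=21: (idle)
t=22: (idle)
t=23: (idle)
t=24: (idle)
t=25: (idle)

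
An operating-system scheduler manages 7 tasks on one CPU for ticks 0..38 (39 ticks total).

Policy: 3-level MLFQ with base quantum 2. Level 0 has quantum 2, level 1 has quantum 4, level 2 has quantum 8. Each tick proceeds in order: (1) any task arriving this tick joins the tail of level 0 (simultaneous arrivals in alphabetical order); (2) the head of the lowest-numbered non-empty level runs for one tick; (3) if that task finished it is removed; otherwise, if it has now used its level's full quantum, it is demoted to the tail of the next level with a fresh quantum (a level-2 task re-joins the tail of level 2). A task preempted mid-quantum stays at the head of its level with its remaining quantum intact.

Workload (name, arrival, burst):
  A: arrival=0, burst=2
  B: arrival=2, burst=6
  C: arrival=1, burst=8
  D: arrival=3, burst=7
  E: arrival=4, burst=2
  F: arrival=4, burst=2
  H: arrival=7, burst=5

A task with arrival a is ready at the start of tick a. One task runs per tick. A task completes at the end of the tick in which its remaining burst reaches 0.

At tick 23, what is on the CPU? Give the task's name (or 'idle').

running at tick 23 = D

t=0: L0/L1/L2 = A/-/- → run A
t=1: L0/L1/L2 = AC/-/- → run A
t=2: L0/L1/L2 = CB/-/- → run C
t=3: L0/L1/L2 = CBD/-/- → run C
t=4: L0/L1/L2 = BDEF/C/- → run B
t=5: L0/L1/L2 = BDEF/C/- → run B
t=6: L0/L1/L2 = DEF/CB/- → run D
t=7: L0/L1/L2 = DEFH/CB/- → run D
t=8: L0/L1/L2 = EFH/CBD/- → run E
t=9: L0/L1/L2 = EFH/CBD/- → run E
t=10: L0/L1/L2 = FH/CBD/- → run F
t=11: L0/L1/L2 = FH/CBD/- → run F
t=12: L0/L1/L2 = H/CBD/- → run H
t=13: L0/L1/L2 = H/CBD/- → run H
t=14: L0/L1/L2 = -/CBDH/- → run C
t=15: L0/L1/L2 = -/CBDH/- → run C
t=16: L0/L1/L2 = -/CBDH/- → run C
t=17: L0/L1/L2 = -/CBDH/- → run C
t=18: L0/L1/L2 = -/BDH/C → run B
t=19: L0/L1/L2 = -/BDH/C → run B
t=20: L0/L1/L2 = -/BDH/C → run B
t=21: L0/L1/L2 = -/BDH/C → run B
t=22: L0/L1/L2 = -/DH/C → run D
t=23: L0/L1/L2 = -/DH/C → run D
t=24: L0/L1/L2 = -/DH/C → run D
t=25: L0/L1/L2 = -/DH/C → run D
t=26: L0/L1/L2 = -/H/CD → run H
t=27: L0/L1/L2 = -/H/CD → run H
t=28: L0/L1/L2 = -/H/CD → run H
t=29: L0/L1/L2 = -/-/CD → run C
t=30: L0/L1/L2 = -/-/CD → run C
t=31: L0/L1/L2 = -/-/D → run D
t=32: (idle)
t=33: (idle)
t=34: (idle)
t=35: (idle)
t=36: (idle)
t=37: (idle)
t=38: (idle)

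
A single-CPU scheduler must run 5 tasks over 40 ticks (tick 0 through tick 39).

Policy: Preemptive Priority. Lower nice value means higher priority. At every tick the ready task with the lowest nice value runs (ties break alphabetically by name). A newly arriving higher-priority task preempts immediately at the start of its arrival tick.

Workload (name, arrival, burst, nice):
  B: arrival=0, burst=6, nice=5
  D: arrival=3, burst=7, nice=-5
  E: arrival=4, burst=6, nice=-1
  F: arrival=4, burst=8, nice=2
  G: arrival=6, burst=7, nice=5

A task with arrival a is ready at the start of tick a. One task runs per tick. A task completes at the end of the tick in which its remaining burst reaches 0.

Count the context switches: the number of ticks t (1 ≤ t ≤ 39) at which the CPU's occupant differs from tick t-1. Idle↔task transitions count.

context switches = 6

t=0: ready={B} → run B
t=1: ready={B} → run B
t=2: ready={B} → run B
t=3: ready={B,D} → run D
t=4: ready={B,D,E,F} → run D
t=5: ready={B,D,E,F} → run D
t=6: ready={B,D,E,F,G} → run D
t=7: ready={B,D,E,F,G} → run D
t=8: ready={B,D,E,F,G} → run D
t=9: ready={B,D,E,F,G} → run D
t=10: ready={B,E,F,G} → run E
t=11: ready={B,E,F,G} → run E
t=12: ready={B,E,F,G} → run E
t=13: ready={B,E,F,G} → run E
t=14: ready={B,E,F,G} → run E
t=15: ready={B,E,F,G} → run E
t=16: ready={B,F,G} → run F
t=17: ready={B,F,G} → run F
t=18: ready={B,F,G} → run F
t=19: ready={B,F,G} → run F
t=20: ready={B,F,G} → run F
t=21: ready={B,F,G} → run F
t=22: ready={B,F,G} → run F
t=23: ready={B,F,G} → run F
t=24: ready={B,G} → run B
t=25: ready={B,G} → run B
t=26: ready={B,G} → run B
t=27: ready={G} → run G
t=28: ready={G} → run G
t=29: ready={G} → run G
t=30: ready={G} → run G
t=31: ready={G} → run G
t=32: ready={G} → run G
t=33: ready={G} → run G
t=34: (idle)
t=35: (idle)
t=36: (idle)
t=37: (idle)
t=38: (idle)
t=39: (idle)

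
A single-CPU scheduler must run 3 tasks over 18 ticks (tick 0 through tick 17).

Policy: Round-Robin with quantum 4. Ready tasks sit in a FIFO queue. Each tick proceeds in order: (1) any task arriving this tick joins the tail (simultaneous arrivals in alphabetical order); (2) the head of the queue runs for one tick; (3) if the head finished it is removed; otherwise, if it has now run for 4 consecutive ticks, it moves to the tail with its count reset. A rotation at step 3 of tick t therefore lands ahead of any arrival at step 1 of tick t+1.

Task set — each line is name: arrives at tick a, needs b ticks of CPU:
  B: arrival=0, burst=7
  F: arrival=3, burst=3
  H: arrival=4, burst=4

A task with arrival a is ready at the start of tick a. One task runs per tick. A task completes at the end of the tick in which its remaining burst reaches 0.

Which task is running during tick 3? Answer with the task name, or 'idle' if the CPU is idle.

t=0: queue=[B] q_used=0 → run B
t=1: queue=[B] q_used=1 → run B
t=2: queue=[B] q_used=2 → run B
t=3: queue=[B,F] q_used=3 → run B
t=4: queue=[F,B,H] q_used=0 → run F
t=5: queue=[F,B,H] q_used=1 → run F
t=6: queue=[F,B,H] q_used=2 → run F
t=7: queue=[B,H] q_used=0 → run B
t=8: queue=[B,H] q_used=1 → run B
t=9: queue=[B,H] q_used=2 → run B
t=10: queue=[H] q_used=0 → run H
t=11: queue=[H] q_used=1 → run H
t=12: queue=[H] q_used=2 → run H
t=13: queue=[H] q_used=3 → run H
t=14: (idle)
t=15: (idle)
t=16: (idle)
t=17: (idle)

running at tick 3 = B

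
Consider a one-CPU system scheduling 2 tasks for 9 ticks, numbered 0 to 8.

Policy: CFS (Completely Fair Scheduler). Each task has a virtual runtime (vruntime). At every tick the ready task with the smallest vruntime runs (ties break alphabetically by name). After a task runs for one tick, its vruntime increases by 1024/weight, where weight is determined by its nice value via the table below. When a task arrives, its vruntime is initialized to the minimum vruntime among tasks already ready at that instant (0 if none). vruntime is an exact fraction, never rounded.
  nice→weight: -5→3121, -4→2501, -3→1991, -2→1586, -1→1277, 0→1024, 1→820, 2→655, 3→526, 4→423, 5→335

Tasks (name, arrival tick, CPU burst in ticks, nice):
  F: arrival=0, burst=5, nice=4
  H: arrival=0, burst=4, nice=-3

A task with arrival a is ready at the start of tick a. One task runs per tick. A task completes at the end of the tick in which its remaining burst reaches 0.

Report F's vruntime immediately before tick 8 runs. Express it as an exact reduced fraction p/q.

t=0: vr[F=0 H=0] → run F
t=1: vr[F=1024/423 H=0] → run H
t=2: vr[F=1024/423 H=1024/1991] → run H
t=3: vr[F=1024/423 H=2048/1991] → run H
t=4: vr[F=1024/423 H=3072/1991] → run H
t=5: vr[F=1024/423] → run F
t=6: vr[F=2048/423] → run F
t=7: vr[F=1024/141] → run F
t=8: vr[F=4096/423] → run F

vruntime(F, start of tick 8) = 4096/423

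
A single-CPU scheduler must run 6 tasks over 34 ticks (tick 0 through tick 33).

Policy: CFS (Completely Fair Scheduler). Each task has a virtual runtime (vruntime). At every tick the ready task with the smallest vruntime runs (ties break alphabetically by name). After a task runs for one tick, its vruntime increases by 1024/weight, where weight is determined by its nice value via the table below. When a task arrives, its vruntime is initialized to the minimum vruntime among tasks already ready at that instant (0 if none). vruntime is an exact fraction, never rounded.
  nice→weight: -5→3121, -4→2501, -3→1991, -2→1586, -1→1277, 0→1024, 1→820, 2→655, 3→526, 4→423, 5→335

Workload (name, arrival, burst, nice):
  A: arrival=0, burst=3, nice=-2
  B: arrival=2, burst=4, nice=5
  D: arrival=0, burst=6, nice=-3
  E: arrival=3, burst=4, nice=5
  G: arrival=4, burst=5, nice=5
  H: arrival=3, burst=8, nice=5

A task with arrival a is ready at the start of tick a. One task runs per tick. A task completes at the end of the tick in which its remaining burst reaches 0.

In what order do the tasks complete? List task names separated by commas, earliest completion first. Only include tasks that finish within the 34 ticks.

t=0: vr[A=0 D=0] → run A
t=1: vr[A=512/793 D=0] → run D
t=2: vr[A=512/793 B=1024/1991 D=1024/1991] → run B
t=3: vr[A=512/793 B=2381824/666985 D=1024/1991 E=1024/1991 H=1024/1991] → run D
t=4: vr[A=512/793 B=2381824/666985 D=2048/1991 E=1024/1991 G=1024/1991 H=1024/1991] → run E
t=5: vr[A=512/793 B=2381824/666985 D=2048/1991 E=2381824/666985 G=1024/1991 H=1024/1991] → run G
t=6: vr[A=512/793 B=2381824/666985 D=2048/1991 E=2381824/666985 G=2381824/666985 H=1024/1991] → run H
t=7: vr[A=512/793 B=2381824/666985 D=2048/1991 E=2381824/666985 G=2381824/666985 H=2381824/666985] → run A
t=8: vr[A=1024/793 B=2381824/666985 D=2048/1991 E=2381824/666985 G=2381824/666985 H=2381824/666985] → run D
t=9: vr[A=1024/793 B=2381824/666985 D=3072/1991 E=2381824/666985 G=2381824/666985 H=2381824/666985] → run A
t=10: vr[B=2381824/666985 D=3072/1991 E=2381824/666985 G=2381824/666985 H=2381824/666985] → run D
t=11: vr[B=2381824/666985 D=4096/1991 E=2381824/666985 G=2381824/666985 H=2381824/666985] → run D
t=12: vr[B=2381824/666985 D=5120/1991 E=2381824/666985 G=2381824/666985 H=2381824/666985] → run D
t=13: vr[B=2381824/666985 E=2381824/666985 G=2381824/666985 H=2381824/666985] → run B
t=14: vr[B=4420608/666985 E=2381824/666985 G=2381824/666985 H=2381824/666985] → run E
t=15: vr[B=4420608/666985 E=4420608/666985 G=2381824/666985 H=2381824/666985] → run G
t=16: vr[B=4420608/666985 E=4420608/666985 G=4420608/666985 H=2381824/666985] → run H
t=17: vr[B=4420608/666985 E=4420608/666985 G=4420608/666985 H=4420608/666985] → run B
t=18: vr[B=6459392/666985 E=4420608/666985 G=4420608/666985 H=4420608/666985] → run E
t=19: vr[B=6459392/666985 E=6459392/666985 G=4420608/666985 H=4420608/666985] → run G
t=20: vr[B=6459392/666985 E=6459392/666985 G=6459392/666985 H=4420608/666985] → run H
t=21: vr[B=6459392/666985 E=6459392/666985 G=6459392/666985 H=6459392/666985] → run B
t=22: vr[E=6459392/666985 G=6459392/666985 H=6459392/666985] → run E
t=23: vr[G=6459392/666985 H=6459392/666985] → run G
t=24: vr[G=8498176/666985 H=6459392/666985] → run H
t=25: vr[G=8498176/666985 H=8498176/666985] → run G
t=26: vr[H=8498176/666985] → run H
t=27: vr[H=2107392/133397] → run H
t=28: vr[H=12575744/666985] → run H
t=29: vr[H=14614528/666985] → run H
t=30: (idle)
t=31: (idle)
t=32: (idle)
t=33: (idle)

completion order = A, D, B, E, G, H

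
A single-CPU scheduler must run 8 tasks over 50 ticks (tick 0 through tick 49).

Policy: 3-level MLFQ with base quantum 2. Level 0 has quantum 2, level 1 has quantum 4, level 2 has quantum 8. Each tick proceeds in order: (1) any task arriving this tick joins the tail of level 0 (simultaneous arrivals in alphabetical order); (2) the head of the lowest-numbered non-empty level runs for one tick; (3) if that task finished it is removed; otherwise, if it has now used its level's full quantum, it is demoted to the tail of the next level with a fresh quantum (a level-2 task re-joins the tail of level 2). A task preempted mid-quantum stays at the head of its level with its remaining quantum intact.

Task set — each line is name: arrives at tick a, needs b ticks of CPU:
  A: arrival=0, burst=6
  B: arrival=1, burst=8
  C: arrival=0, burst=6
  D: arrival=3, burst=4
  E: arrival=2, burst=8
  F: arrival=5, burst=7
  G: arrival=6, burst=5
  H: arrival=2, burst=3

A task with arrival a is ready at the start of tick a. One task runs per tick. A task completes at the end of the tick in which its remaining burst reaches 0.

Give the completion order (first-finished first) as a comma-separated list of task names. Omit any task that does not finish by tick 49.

completion order = A, C, H, D, G, B, E, F

t=0: L0/L1/L2 = AC/-/- → run A
t=1: L0/L1/L2 = ACB/-/- → run A
t=2: L0/L1/L2 = CBEH/A/- → run C
t=3: L0/L1/L2 = CBEHD/A/- → run C
t=4: L0/L1/L2 = BEHD/AC/- → run B
t=5: L0/L1/L2 = BEHDF/AC/- → run B
t=6: L0/L1/L2 = EHDFG/ACB/- → run E
t=7: L0/L1/L2 = EHDFG/ACB/- → run E
t=8: L0/L1/L2 = HDFG/ACBE/- → run H
t=9: L0/L1/L2 = HDFG/ACBE/- → run H
t=10: L0/L1/L2 = DFG/ACBEH/- → run D
t=11: L0/L1/L2 = DFG/ACBEH/- → run D
t=12: L0/L1/L2 = FG/ACBEHD/- → run F
t=13: L0/L1/L2 = FG/ACBEHD/- → run F
t=14: L0/L1/L2 = G/ACBEHDF/- → run G
t=15: L0/L1/L2 = G/ACBEHDF/- → run G
t=16: L0/L1/L2 = -/ACBEHDFG/- → run A
t=17: L0/L1/L2 = -/ACBEHDFG/- → run A
t=18: L0/L1/L2 = -/ACBEHDFG/- → run A
t=19: L0/L1/L2 = -/ACBEHDFG/- → run A
t=20: L0/L1/L2 = -/CBEHDFG/- → run C
t=21: L0/L1/L2 = -/CBEHDFG/- → run C
t=22: L0/L1/L2 = -/CBEHDFG/- → run C
t=23: L0/L1/L2 = -/CBEHDFG/- → run C
t=24: L0/L1/L2 = -/BEHDFG/- → run B
t=25: L0/L1/L2 = -/BEHDFG/- → run B
t=26: L0/L1/L2 = -/BEHDFG/- → run B
t=27: L0/L1/L2 = -/BEHDFG/- → run B
t=28: L0/L1/L2 = -/EHDFG/B → run E
t=29: L0/L1/L2 = -/EHDFG/B → run E
t=30: L0/L1/L2 = -/EHDFG/B → run E
t=31: L0/L1/L2 = -/EHDFG/B → run E
t=32: L0/L1/L2 = -/HDFG/BE → run H
t=33: L0/L1/L2 = -/DFG/BE → run D
t=34: L0/L1/L2 = -/DFG/BE → run D
t=35: L0/L1/L2 = -/FG/BE → run F
t=36: L0/L1/L2 = -/FG/BE → run F
t=37: L0/L1/L2 = -/FG/BE → run F
t=38: L0/L1/L2 = -/FG/BE → run F
t=39: L0/L1/L2 = -/G/BEF → run G
t=40: L0/L1/L2 = -/G/BEF → run G
t=41: L0/L1/L2 = -/G/BEF → run G
t=42: L0/L1/L2 = -/-/BEF → run B
t=43: L0/L1/L2 = -/-/BEF → run B
t=44: L0/L1/L2 = -/-/EF → run E
t=45: L0/L1/L2 = -/-/EF → run E
t=46: L0/L1/L2 = -/-/F → run F
t=47: (idle)
t=48: (idle)
t=49: (idle)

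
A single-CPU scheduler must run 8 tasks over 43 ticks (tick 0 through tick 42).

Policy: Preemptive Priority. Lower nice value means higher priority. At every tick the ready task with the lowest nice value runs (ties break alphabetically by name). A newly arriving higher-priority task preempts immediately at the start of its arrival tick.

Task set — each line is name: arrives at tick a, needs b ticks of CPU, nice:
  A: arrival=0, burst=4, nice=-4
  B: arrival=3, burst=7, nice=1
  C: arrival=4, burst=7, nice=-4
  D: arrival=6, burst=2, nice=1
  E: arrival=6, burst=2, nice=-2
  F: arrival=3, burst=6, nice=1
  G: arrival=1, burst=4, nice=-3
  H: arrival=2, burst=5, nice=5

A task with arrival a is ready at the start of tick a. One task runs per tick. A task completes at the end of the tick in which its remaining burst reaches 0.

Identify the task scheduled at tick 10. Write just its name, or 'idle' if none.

t=0: ready={A} → run A
t=1: ready={A,G} → run A
t=2: ready={A,G,H} → run A
t=3: ready={A,B,F,G,H} → run A
t=4: ready={B,C,F,G,H} → run C
t=5: ready={B,C,F,G,H} → run C
t=6: ready={B,C,D,E,F,G,H} → run C
t=7: ready={B,C,D,E,F,G,H} → run C
t=8: ready={B,C,D,E,F,G,H} → run C
t=9: ready={B,C,D,E,F,G,H} → run C
t=10: ready={B,C,D,E,F,G,H} → run C
t=11: ready={B,D,E,F,G,H} → run G
t=12: ready={B,D,E,F,G,H} → run G
t=13: ready={B,D,E,F,G,H} → run G
t=14: ready={B,D,E,F,G,H} → run G
t=15: ready={B,D,E,F,H} → run E
t=16: ready={B,D,E,F,H} → run E
t=17: ready={B,D,F,H} → run B
t=18: ready={B,D,F,H} → run B
t=19: ready={B,D,F,H} → run B
t=20: ready={B,D,F,H} → run B
t=21: ready={B,D,F,H} → run B
t=22: ready={B,D,F,H} → run B
t=23: ready={B,D,F,H} → run B
t=24: ready={D,F,H} → run D
t=25: ready={D,F,H} → run D
t=26: ready={F,H} → run F
t=27: ready={F,H} → run F
t=28: ready={F,H} → run F
t=29: ready={F,H} → run F
t=30: ready={F,H} → run F
t=31: ready={F,H} → run F
t=32: ready={H} → run H
t=33: ready={H} → run H
t=34: ready={H} → run H
t=35: ready={H} → run H
t=36: ready={H} → run H
t=37: (idle)
t=38: (idle)
t=39: (idle)
t=40: (idle)
t=41: (idle)
t=42: (idle)

running at tick 10 = C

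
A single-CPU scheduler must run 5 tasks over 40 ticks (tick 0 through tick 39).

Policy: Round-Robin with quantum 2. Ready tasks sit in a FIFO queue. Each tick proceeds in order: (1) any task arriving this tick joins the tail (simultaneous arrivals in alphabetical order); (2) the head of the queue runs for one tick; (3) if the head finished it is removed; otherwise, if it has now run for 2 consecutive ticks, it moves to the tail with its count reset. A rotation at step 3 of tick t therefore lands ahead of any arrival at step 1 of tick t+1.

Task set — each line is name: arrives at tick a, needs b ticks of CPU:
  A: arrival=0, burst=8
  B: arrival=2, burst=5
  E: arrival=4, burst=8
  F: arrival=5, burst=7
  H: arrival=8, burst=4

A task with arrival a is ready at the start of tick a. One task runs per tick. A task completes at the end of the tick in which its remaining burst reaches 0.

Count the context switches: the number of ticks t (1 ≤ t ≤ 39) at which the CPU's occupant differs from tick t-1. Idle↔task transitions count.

t=0: queue=[A] q_used=0 → run A
t=1: queue=[A] q_used=1 → run A
t=2: queue=[A,B] q_used=0 → run A
t=3: queue=[A,B] q_used=1 → run A
t=4: queue=[B,A,E] q_used=0 → run B
t=5: queue=[B,A,E,F] q_used=1 → run B
t=6: queue=[A,E,F,B] q_used=0 → run A
t=7: queue=[A,E,F,B] q_used=1 → run A
t=8: queue=[E,F,B,A,H] q_used=0 → run E
t=9: queue=[E,F,B,A,H] q_used=1 → run E
t=10: queue=[F,B,A,H,E] q_used=0 → run F
t=11: queue=[F,B,A,H,E] q_used=1 → run F
t=12: queue=[B,A,H,E,F] q_used=0 → run B
t=13: queue=[B,A,H,E,F] q_used=1 → run B
t=14: queue=[A,H,E,F,B] q_used=0 → run A
t=15: queue=[A,H,E,F,B] q_used=1 → run A
t=16: queue=[H,E,F,B] q_used=0 → run H
t=17: queue=[H,E,F,B] q_used=1 → run H
t=18: queue=[E,F,B,H] q_used=0 → run E
t=19: queue=[E,F,B,H] q_used=1 → run E
t=20: queue=[F,B,H,E] q_used=0 → run F
t=21: queue=[F,B,H,E] q_used=1 → run F
t=22: queue=[B,H,E,F] q_used=0 → run B
t=23: queue=[H,E,F] q_used=0 → run H
t=24: queue=[H,E,F] q_used=1 → run H
t=25: queue=[E,F] q_used=0 → run E
t=26: queue=[E,F] q_used=1 → run E
t=27: queue=[F,E] q_used=0 → run F
t=28: queue=[F,E] q_used=1 → run F
t=29: queue=[E,F] q_used=0 → run E
t=30: queue=[E,F] q_used=1 → run E
t=31: queue=[F] q_used=0 → run F
t=32: (idle)
t=33: (idle)
t=34: (idle)
t=35: (idle)
t=36: (idle)
t=37: (idle)
t=38: (idle)
t=39: (idle)

context switches = 16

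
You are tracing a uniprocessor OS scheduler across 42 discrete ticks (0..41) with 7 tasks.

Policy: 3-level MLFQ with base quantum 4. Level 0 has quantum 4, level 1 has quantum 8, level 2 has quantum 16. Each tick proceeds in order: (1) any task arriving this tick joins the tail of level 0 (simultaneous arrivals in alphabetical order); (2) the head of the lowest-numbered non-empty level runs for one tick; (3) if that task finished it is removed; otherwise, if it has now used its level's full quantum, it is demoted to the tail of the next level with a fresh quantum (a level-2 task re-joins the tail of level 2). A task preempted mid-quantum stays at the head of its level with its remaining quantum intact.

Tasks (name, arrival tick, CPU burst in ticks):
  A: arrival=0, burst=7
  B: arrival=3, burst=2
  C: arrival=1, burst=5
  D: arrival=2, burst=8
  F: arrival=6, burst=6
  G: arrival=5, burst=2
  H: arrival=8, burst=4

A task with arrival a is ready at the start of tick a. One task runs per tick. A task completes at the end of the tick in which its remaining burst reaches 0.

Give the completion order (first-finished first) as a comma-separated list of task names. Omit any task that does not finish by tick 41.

t=0: L0/L1/L2 = A/-/- → run A
t=1: L0/L1/L2 = AC/-/- → run A
t=2: L0/L1/L2 = ACD/-/- → run A
t=3: L0/L1/L2 = ACDB/-/- → run A
t=4: L0/L1/L2 = CDB/A/- → run C
t=5: L0/L1/L2 = CDBG/A/- → run C
t=6: L0/L1/L2 = CDBGF/A/- → run C
t=7: L0/L1/L2 = CDBGF/A/- → run C
t=8: L0/L1/L2 = DBGFH/AC/- → run D
t=9: L0/L1/L2 = DBGFH/AC/- → run D
t=10: L0/L1/L2 = DBGFH/AC/- → run D
t=11: L0/L1/L2 = DBGFH/AC/- → run D
t=12: L0/L1/L2 = BGFH/ACD/- → run B
t=13: L0/L1/L2 = BGFH/ACD/- → run B
t=14: L0/L1/L2 = GFH/ACD/- → run G
t=15: L0/L1/L2 = GFH/ACD/- → run G
t=16: L0/L1/L2 = FH/ACD/- → run F
t=17: L0/L1/L2 = FH/ACD/- → run F
t=18: L0/L1/L2 = FH/ACD/- → run F
t=19: L0/L1/L2 = FH/ACD/- → run F
t=20: L0/L1/L2 = H/ACDF/- → run H
t=21: L0/L1/L2 = H/ACDF/- → run H
t=22: L0/L1/L2 = H/ACDF/- → run H
t=23: L0/L1/L2 = H/ACDF/- → run H
t=24: L0/L1/L2 = -/ACDF/- → run A
t=25: L0/L1/L2 = -/ACDF/- → run A
t=26: L0/L1/L2 = -/ACDF/- → run A
t=27: L0/L1/L2 = -/CDF/- → run C
t=28: L0/L1/L2 = -/DF/- → run D
t=29: L0/L1/L2 = -/DF/- → run D
t=30: L0/L1/L2 = -/DF/- → run D
t=31: L0/L1/L2 = -/DF/- → run D
t=32: L0/L1/L2 = -/F/- → run F
t=33: L0/L1/L2 = -/F/- → run F
t=34: (idle)
t=35: (idle)
t=36: (idle)
t=37: (idle)
t=38: (idle)
t=39: (idle)
t=40: (idle)
t=41: (idle)

completion order = B, G, H, A, C, D, F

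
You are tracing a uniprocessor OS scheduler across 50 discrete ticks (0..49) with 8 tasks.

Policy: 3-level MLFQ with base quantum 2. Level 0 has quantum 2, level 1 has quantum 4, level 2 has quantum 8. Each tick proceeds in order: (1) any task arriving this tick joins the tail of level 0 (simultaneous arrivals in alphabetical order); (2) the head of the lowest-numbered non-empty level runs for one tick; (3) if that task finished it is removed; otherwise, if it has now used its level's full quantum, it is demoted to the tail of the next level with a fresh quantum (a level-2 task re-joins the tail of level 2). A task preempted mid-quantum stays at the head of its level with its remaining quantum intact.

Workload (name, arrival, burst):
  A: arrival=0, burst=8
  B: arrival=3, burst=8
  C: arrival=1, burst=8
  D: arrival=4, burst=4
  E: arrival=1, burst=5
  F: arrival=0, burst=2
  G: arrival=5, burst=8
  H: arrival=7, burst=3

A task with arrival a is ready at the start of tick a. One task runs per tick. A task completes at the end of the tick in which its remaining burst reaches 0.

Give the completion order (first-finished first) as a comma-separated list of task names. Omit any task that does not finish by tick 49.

completion order = F, E, D, H, A, C, B, G

t=0: L0/L1/L2 = AF/-/- → run A
t=1: L0/L1/L2 = AFCE/-/- → run A
t=2: L0/L1/L2 = FCE/A/- → run F
t=3: L0/L1/L2 = FCEB/A/- → run F
t=4: L0/L1/L2 = CEBD/A/- → run C
t=5: L0/L1/L2 = CEBDG/A/- → run C
t=6: L0/L1/L2 = EBDG/AC/- → run E
t=7: L0/L1/L2 = EBDGH/AC/- → run E
t=8: L0/L1/L2 = BDGH/ACE/- → run B
t=9: L0/L1/L2 = BDGH/ACE/- → run B
t=10: L0/L1/L2 = DGH/ACEB/- → run D
t=11: L0/L1/L2 = DGH/ACEB/- → run D
t=12: L0/L1/L2 = GH/ACEBD/- → run G
t=13: L0/L1/L2 = GH/ACEBD/- → run G
t=14: L0/L1/L2 = H/ACEBDG/- → run H
t=15: L0/L1/L2 = H/ACEBDG/- → run H
t=16: L0/L1/L2 = -/ACEBDGH/- → run A
t=17: L0/L1/L2 = -/ACEBDGH/- → run A
t=18: L0/L1/L2 = -/ACEBDGH/- → run A
t=19: L0/L1/L2 = -/ACEBDGH/- → run A
t=20: L0/L1/L2 = -/CEBDGH/A → run C
t=21: L0/L1/L2 = -/CEBDGH/A → run C
t=22: L0/L1/L2 = -/CEBDGH/A → run C
t=23: L0/L1/L2 = -/CEBDGH/A → run C
t=24: L0/L1/L2 = -/EBDGH/AC → run E
t=25: L0/L1/L2 = -/EBDGH/AC → run E
t=26: L0/L1/L2 = -/EBDGH/AC → run E
t=27: L0/L1/L2 = -/BDGH/AC → run B
t=28: L0/L1/L2 = -/BDGH/AC → run B
t=29: L0/L1/L2 = -/BDGH/AC → run B
t=30: L0/L1/L2 = -/BDGH/AC → run B
t=31: L0/L1/L2 = -/DGH/ACB → run D
t=32: L0/L1/L2 = -/DGH/ACB → run D
t=33: L0/L1/L2 = -/GH/ACB → run G
t=34: L0/L1/L2 = -/GH/ACB → run G
t=35: L0/L1/L2 = -/GH/ACB → run G
t=36: L0/L1/L2 = -/GH/ACB → run G
t=37: L0/L1/L2 = -/H/ACBG → run H
t=38: L0/L1/L2 = -/-/ACBG → run A
t=39: L0/L1/L2 = -/-/ACBG → run A
t=40: L0/L1/L2 = -/-/CBG → run C
t=41: L0/L1/L2 = -/-/CBG → run C
t=42: L0/L1/L2 = -/-/BG → run B
t=43: L0/L1/L2 = -/-/BG → run B
t=44: L0/L1/L2 = -/-/G → run G
t=45: L0/L1/L2 = -/-/G → run G
t=46: (idle)
t=47: (idle)
t=48: (idle)
t=49: (idle)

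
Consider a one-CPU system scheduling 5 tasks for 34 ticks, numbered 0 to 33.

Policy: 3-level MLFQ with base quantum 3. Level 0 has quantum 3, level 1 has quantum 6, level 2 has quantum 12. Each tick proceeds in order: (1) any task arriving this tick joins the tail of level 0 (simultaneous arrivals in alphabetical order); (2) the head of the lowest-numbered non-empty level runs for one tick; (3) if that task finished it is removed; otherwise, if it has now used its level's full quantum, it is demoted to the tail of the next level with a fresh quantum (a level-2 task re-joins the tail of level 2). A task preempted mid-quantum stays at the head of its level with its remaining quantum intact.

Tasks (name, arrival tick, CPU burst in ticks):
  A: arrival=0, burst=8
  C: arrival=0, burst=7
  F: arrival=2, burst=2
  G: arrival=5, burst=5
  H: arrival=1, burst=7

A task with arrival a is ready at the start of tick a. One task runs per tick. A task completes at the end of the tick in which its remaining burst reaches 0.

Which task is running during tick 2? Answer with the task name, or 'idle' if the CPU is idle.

t=0: L0/L1/L2 = AC/-/- → run A
t=1: L0/L1/L2 = ACH/-/- → run A
t=2: L0/L1/L2 = ACHF/-/- → run A
t=3: L0/L1/L2 = CHF/A/- → run C
t=4: L0/L1/L2 = CHF/A/- → run C
t=5: L0/L1/L2 = CHFG/A/- → run C
t=6: L0/L1/L2 = HFG/AC/- → run H
t=7: L0/L1/L2 = HFG/AC/- → run H
t=8: L0/L1/L2 = HFG/AC/- → run H
t=9: L0/L1/L2 = FG/ACH/- → run F
t=10: L0/L1/L2 = FG/ACH/- → run F
t=11: L0/L1/L2 = G/ACH/- → run G
t=12: L0/L1/L2 = G/ACH/- → run G
t=13: L0/L1/L2 = G/ACH/- → run G
t=14: L0/L1/L2 = -/ACHG/- → run A
t=15: L0/L1/L2 = -/ACHG/- → run A
t=16: L0/L1/L2 = -/ACHG/- → run A
t=17: L0/L1/L2 = -/ACHG/- → run A
t=18: L0/L1/L2 = -/ACHG/- → run A
t=19: L0/L1/L2 = -/CHG/- → run C
t=20: L0/L1/L2 = -/CHG/- → run C
t=21: L0/L1/L2 = -/CHG/- → run C
t=22: L0/L1/L2 = -/CHG/- → run C
t=23: L0/L1/L2 = -/HG/- → run H
t=24: L0/L1/L2 = -/HG/- → run H
t=25: L0/L1/L2 = -/HG/- → run H
t=26: L0/L1/L2 = -/HG/- → run H
t=27: L0/L1/L2 = -/G/- → run G
t=28: L0/L1/L2 = -/G/- → run G
t=29: (idle)
t=30: (idle)
t=31: (idle)
t=32: (idle)
t=33: (idle)

running at tick 2 = A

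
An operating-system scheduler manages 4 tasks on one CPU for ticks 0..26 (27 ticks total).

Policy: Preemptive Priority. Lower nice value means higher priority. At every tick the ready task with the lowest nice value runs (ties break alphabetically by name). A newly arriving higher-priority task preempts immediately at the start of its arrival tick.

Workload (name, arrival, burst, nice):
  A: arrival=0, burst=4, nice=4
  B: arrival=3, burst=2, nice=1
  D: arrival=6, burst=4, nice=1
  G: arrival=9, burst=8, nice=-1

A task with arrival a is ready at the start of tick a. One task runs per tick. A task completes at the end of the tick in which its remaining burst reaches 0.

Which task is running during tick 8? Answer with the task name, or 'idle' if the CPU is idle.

running at tick 8 = D

t=0: ready={A} → run A
t=1: ready={A} → run A
t=2: ready={A} → run A
t=3: ready={A,B} → run B
t=4: ready={A,B} → run B
t=5: ready={A} → run A
t=6: ready={D} → run D
t=7: ready={D} → run D
t=8: ready={D} → run D
t=9: ready={D,G} → run G
t=10: ready={D,G} → run G
t=11: ready={D,G} → run G
t=12: ready={D,G} → run G
t=13: ready={D,G} → run G
t=14: ready={D,G} → run G
t=15: ready={D,G} → run G
t=16: ready={D,G} → run G
t=17: ready={D} → run D
t=18: (idle)
t=19: (idle)
t=20: (idle)
t=21: (idle)
t=22: (idle)
t=23: (idle)
t=24: (idle)
t=25: (idle)
t=26: (idle)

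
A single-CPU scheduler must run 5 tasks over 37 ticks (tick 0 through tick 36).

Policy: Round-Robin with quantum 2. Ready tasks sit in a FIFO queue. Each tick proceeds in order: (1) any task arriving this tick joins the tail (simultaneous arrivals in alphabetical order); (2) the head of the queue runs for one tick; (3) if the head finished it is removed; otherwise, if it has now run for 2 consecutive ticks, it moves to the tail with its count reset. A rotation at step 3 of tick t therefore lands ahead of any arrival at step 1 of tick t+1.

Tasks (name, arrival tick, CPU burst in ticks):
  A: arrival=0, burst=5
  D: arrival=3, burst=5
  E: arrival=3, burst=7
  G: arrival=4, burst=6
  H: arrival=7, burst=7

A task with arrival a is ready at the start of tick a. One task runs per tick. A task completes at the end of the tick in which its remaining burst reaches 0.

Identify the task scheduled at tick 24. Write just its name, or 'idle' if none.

t=0: queue=[A] q_used=0 → run A
t=1: queue=[A] q_used=1 → run A
t=2: queue=[A] q_used=0 → run A
t=3: queue=[A,D,E] q_used=1 → run A
t=4: queue=[D,E,A,G] q_used=0 → run D
t=5: queue=[D,E,A,G] q_used=1 → run D
t=6: queue=[E,A,G,D] q_used=0 → run E
t=7: queue=[E,A,G,D,H] q_used=1 → run E
t=8: queue=[A,G,D,H,E] q_used=0 → run A
t=9: queue=[G,D,H,E] q_used=0 → run G
t=10: queue=[G,D,H,E] q_used=1 → run G
t=11: queue=[D,H,E,G] q_used=0 → run D
t=12: queue=[D,H,E,G] q_used=1 → run D
t=13: queue=[H,E,G,D] q_used=0 → run H
t=14: queue=[H,E,G,D] q_used=1 → run H
t=15: queue=[E,G,D,H] q_used=0 → run E
t=16: queue=[E,G,D,H] q_used=1 → run E
t=17: queue=[G,D,H,E] q_used=0 → run G
t=18: queue=[G,D,H,E] q_used=1 → run G
t=19: queue=[D,H,E,G] q_used=0 → run D
t=20: queue=[H,E,G] q_used=0 → run H
t=21: queue=[H,E,G] q_used=1 → run H
t=22: queue=[E,G,H] q_used=0 → run E
t=23: queue=[E,G,H] q_used=1 → run E
t=24: queue=[G,H,E] q_used=0 → run G
t=25: queue=[G,H,E] q_used=1 → run G
t=26: queue=[H,E] q_used=0 → run H
t=27: queue=[H,E] q_used=1 → run H
t=28: queue=[E,H] q_used=0 → run E
t=29: queue=[H] q_used=0 → run H
t=30: (idle)
t=31: (idle)
t=32: (idle)
t=33: (idle)
t=34: (idle)
t=35: (idle)
t=36: (idle)

running at tick 24 = G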